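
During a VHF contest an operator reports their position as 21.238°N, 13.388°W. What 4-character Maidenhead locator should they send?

IL31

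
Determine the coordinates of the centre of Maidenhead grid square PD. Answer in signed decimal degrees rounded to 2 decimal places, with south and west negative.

Field P=15, D=3: +15·20° lon, +3·10° lat → SW at lon 120°, lat -60°.
Cell spans 20° lon × 10° lat. Centre is SW corner plus half of each.
latitude -55.00, longitude 130.00.

-55.00, 130.00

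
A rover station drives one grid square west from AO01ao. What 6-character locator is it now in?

Longitude subsquare a = 0; −1 → -1, wraps to 23 = x, carry into square.
Longitude square 0; −1 → -1, wraps to 9, carry into field.
Longitude field A = 0; −1 → -1, wraps to 17 = R, wrapping around the antimeridian.
The latitude characters are unchanged.

RO91xo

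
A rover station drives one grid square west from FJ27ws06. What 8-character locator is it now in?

Longitude extended square 0; −1 → -1, wraps to 9, carry into subsquare.
Longitude subsquare w = 22; −1 → 21 = v.
The latitude characters are unchanged.

FJ27vs96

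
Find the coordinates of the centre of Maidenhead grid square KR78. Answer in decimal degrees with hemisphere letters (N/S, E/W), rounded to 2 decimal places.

Field K=10, R=17: +10·20° lon, +17·10° lat → SW at lon 20°, lat 80°.
Square 7, 8: +7·2° lon, +8·1° lat → SW at lon 34°, lat 88°.
Cell spans 2° lon × 1° lat. Centre is SW corner plus half of each.
latitude 88.50° N, longitude 35.00° E.

88.50° N, 35.00° E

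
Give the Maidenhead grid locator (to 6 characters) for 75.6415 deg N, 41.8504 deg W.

Shift to the Maidenhead origin (180°W, 90°S): lon 138.1496, lat 165.6415.
Field: lon ⌊138.1496/20⌋ = 6 → G; lat ⌊165.6415/10⌋ = 16 → Q.
Square: lon ⌊18.1496/2⌋ = 9; lat ⌊5.6415/1⌋ = 5.
Subsquare: lon ⌊0.1496/0.0833333⌋ = 1 → b; lat ⌊0.6415/0.0416667⌋ = 15 → p.

GQ95bp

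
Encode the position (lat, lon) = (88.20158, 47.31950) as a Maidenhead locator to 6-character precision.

LR38pe

Add 180° to longitude and 90° to latitude: 227.3195, 178.2016.
Field: lon ⌊227.3195/20⌋ = 11 → L; lat ⌊178.2016/10⌋ = 17 → R.
Square: lon ⌊7.3195/2⌋ = 3; lat ⌊8.2016/1⌋ = 8.
Subsquare: lon ⌊1.3195/0.0833333⌋ = 15 → p; lat ⌊0.2016/0.0416667⌋ = 4 → e.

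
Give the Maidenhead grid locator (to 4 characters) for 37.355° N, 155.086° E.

QM77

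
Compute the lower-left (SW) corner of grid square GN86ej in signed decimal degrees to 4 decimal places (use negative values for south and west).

46.3750, -43.6667

Field G=6, N=13: +6·20° lon, +13·10° lat → SW at lon -60°, lat 40°.
Square 8, 6: +8·2° lon, +6·1° lat → SW at lon -44°, lat 46°.
Subsquare e=4, j=9: +4·0.0833333° lon, +9·0.0416667° lat → SW at lon -43.6667°, lat 46.375°.
latitude 46.3750, longitude -43.6667.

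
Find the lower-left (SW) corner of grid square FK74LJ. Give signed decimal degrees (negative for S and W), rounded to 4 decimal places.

14.3750, -65.0833

Field F=5, K=10: +5·20° lon, +10·10° lat → SW at lon -80°, lat 10°.
Square 7, 4: +7·2° lon, +4·1° lat → SW at lon -66°, lat 14°.
Subsquare l=11, j=9: +11·0.0833333° lon, +9·0.0416667° lat → SW at lon -65.0833°, lat 14.375°.
latitude 14.3750, longitude -65.0833.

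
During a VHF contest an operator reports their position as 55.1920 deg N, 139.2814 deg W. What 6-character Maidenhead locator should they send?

CO05ie

Add 180° to longitude and 90° to latitude: 40.7186, 145.1920.
Field: lon ⌊40.7186/20⌋ = 2 → C; lat ⌊145.1920/10⌋ = 14 → O.
Square: lon ⌊0.7186/2⌋ = 0; lat ⌊5.1920/1⌋ = 5.
Subsquare: lon ⌊0.7186/0.0833333⌋ = 8 → i; lat ⌊0.1920/0.0416667⌋ = 4 → e.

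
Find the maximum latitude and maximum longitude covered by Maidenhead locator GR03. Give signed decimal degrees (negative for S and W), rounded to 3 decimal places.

84.000, -58.000

Field G=6, R=17: +6·20° lon, +17·10° lat → SW at lon -60°, lat 80°.
Square 0, 3: +0·2° lon, +3·1° lat → SW at lon -60°, lat 83°.
Cell spans 2° lon × 1° lat. NE corner is SW corner plus one full cell.
latitude 84.000, longitude -58.000.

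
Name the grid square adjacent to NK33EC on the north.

NK33ed

Latitude subsquare c = 2; +1 → 3 = d.
The longitude characters are unchanged.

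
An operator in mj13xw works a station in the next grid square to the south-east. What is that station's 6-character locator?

MJ23av

Longitude subsquare x = 23; +1 → 24, wraps to 0 = a, carry into square.
Longitude square 1; +1 → 2.
Latitude subsquare w = 22; −1 → 21 = v.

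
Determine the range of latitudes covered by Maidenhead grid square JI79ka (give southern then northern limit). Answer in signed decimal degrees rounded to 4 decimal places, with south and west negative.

Field J=9, I=8: +9·20° lon, +8·10° lat → SW at lon 0°, lat -10°.
Square 7, 9: +7·2° lon, +9·1° lat → SW at lon 14°, lat -1°.
Subsquare k=10, a=0: +10·0.0833333° lon, +0·0.0416667° lat → SW at lon 14.8333°, lat -1°.
Cell spans 0.0833333° lon × 0.0416667° lat.
south -1.0000, north -0.9583.

-1.0000, -0.9583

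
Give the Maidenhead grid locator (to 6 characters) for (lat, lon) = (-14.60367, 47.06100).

Add 180° to longitude and 90° to latitude: 227.0610, 75.3963.
Field (20°×10°, letters A–R): lon ⌊227.0610/20⌋ = 11 → L; lat ⌊75.3963/10⌋ = 7 → H.
Square (2°×1°, digits 0–9): lon ⌊7.0610/2⌋ = 3; lat ⌊5.3963/1⌋ = 5.
Subsquare (5′×2.5′, letters a–x): lon ⌊1.0610/0.0833333⌋ = 12 → m; lat ⌊0.3963/0.0416667⌋ = 9 → j.

LH35mj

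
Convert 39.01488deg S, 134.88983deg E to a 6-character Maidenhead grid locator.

Shift to the Maidenhead origin (180°W, 90°S): lon 314.8898, lat 50.9851.
Field: 314.8898/20 → 15 → P, 50.9851/10 → 5 → F; chars PF.
Square: 14.8898/2 → 7, 0.9851/1 → 0; chars 70.
Subsquare: 0.8898/0.0833333 → 10 → k, 0.9851/0.0416667 → 23 → x; chars kx.

PF70kx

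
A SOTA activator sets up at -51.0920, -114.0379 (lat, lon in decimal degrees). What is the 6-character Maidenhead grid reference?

DD28xv

Add 180° to longitude and 90° to latitude: 65.9621, 38.9080.
Field: lon ⌊65.9621/20⌋ = 3 → D; lat ⌊38.9080/10⌋ = 3 → D.
Square: lon ⌊5.9621/2⌋ = 2; lat ⌊8.9080/1⌋ = 8.
Subsquare: lon ⌊1.9621/0.0833333⌋ = 23 → x; lat ⌊0.9080/0.0416667⌋ = 21 → v.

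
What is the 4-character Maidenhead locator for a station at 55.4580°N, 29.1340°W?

HO55

Offset from 180°W / 90°S: lon 150.87°, lat 145.46°.
Field (20°×10°, letters A–R): 150.87/20 → 7 → H, 145.46/10 → 14 → O; chars HO.
Square (2°×1°, digits 0–9): 10.87/2 → 5, 5.46/1 → 5; chars 55.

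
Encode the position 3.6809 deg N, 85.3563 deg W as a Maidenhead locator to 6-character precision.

Shift to the Maidenhead origin (180°W, 90°S): lon 94.6437, lat 93.6809.
Field: 94.6437/20 → 4 → E, 93.6809/10 → 9 → J; chars EJ.
Square: 14.6437/2 → 7, 3.6809/1 → 3; chars 73.
Subsquare: 0.6437/0.0833333 → 7 → h, 0.6809/0.0416667 → 16 → q; chars hq.

EJ73hq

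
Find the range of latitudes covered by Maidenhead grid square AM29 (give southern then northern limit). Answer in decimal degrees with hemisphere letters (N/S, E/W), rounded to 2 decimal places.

39.00° N, 40.00° N

Field A=0, M=12: +0·20° lon, +12·10° lat → SW at lon -180°, lat 30°.
Square 2, 9: +2·2° lon, +9·1° lat → SW at lon -176°, lat 39°.
Cell spans 2° lon × 1° lat.
south 39.00° N, north 40.00° N.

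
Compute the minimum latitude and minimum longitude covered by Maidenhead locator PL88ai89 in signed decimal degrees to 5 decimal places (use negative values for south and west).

Field P=15, L=11: +15·20° lon, +11·10° lat → SW at lon 120°, lat 20°.
Square 8, 8: +8·2° lon, +8·1° lat → SW at lon 136°, lat 28°.
Subsquare a=0, i=8: +0·0.0833333° lon, +8·0.0416667° lat → SW at lon 136°, lat 28.3333°.
Extended square 8, 9: +8·0.00833333° lon, +9·0.00416667° lat → SW at lon 136.067°, lat 28.3708°.
latitude 28.37083, longitude 136.06667.

28.37083, 136.06667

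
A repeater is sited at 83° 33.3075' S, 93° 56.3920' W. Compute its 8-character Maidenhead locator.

EA36ak76

Shift to the Maidenhead origin (180°W, 90°S): lon 86.06013, lat 6.44487.
Field (20°×10°, letters A–R): 86.06013/20 → 4 → E, 6.44487/10 → 0 → A; chars EA.
Square (2°×1°, digits 0–9): 6.06013/2 → 3, 6.44487/1 → 6; chars 36.
Subsquare (5′×2.5′, letters a–x): 0.06013/0.0833333 → 0 → a, 0.44487/0.0416667 → 10 → k; chars ak.
Extended square (30″×15″, digits 0–9): 0.06013/0.00833333 → 7, 0.02821/0.00416667 → 6; chars 76.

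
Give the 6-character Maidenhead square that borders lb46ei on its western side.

Longitude subsquare e = 4; −1 → 3 = d.
The latitude characters are unchanged.

LB46di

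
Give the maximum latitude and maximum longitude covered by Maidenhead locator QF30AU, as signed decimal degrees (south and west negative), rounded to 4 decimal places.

Field Q=16, F=5: +16·20° lon, +5·10° lat → SW at lon 140°, lat -40°.
Square 3, 0: +3·2° lon, +0·1° lat → SW at lon 146°, lat -40°.
Subsquare a=0, u=20: +0·0.0833333° lon, +20·0.0416667° lat → SW at lon 146°, lat -39.1667°.
Cell spans 0.0833333° lon × 0.0416667° lat. NE corner is SW corner plus one full cell.
latitude -39.1250, longitude 146.0833.

-39.1250, 146.0833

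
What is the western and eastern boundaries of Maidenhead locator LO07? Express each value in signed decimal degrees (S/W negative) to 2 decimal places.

40.00, 42.00

Field L=11, O=14: +11·20° lon, +14·10° lat → SW at lon 40°, lat 50°.
Square 0, 7: +0·2° lon, +7·1° lat → SW at lon 40°, lat 57°.
Cell spans 2° lon × 1° lat.
west 40.00, east 42.00.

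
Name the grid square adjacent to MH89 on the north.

MI80

Latitude square 9; +1 → 10, wraps to 0, carry into field.
Latitude field H = 7; +1 → 8 = I.
The longitude characters are unchanged.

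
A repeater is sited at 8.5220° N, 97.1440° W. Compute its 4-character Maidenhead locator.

EJ18

Add 180° to longitude and 90° to latitude: 82.86, 98.52.
Field: lon ⌊82.86/20⌋ = 4 → E; lat ⌊98.52/10⌋ = 9 → J.
Square: lon ⌊2.86/2⌋ = 1; lat ⌊8.52/1⌋ = 8.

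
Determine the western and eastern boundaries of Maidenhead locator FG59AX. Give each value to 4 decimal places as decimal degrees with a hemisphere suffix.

Field F=5, G=6: +5·20° lon, +6·10° lat → SW at lon -80°, lat -30°.
Square 5, 9: +5·2° lon, +9·1° lat → SW at lon -70°, lat -21°.
Subsquare a=0, x=23: +0·0.0833333° lon, +23·0.0416667° lat → SW at lon -70°, lat -20.0417°.
Cell spans 0.0833333° lon × 0.0416667° lat.
west 70.0000° W, east 69.9167° W.

70.0000° W, 69.9167° W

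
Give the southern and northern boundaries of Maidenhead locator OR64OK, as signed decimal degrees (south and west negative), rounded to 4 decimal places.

Field O=14, R=17: +14·20° lon, +17·10° lat → SW at lon 100°, lat 80°.
Square 6, 4: +6·2° lon, +4·1° lat → SW at lon 112°, lat 84°.
Subsquare o=14, k=10: +14·0.0833333° lon, +10·0.0416667° lat → SW at lon 113.167°, lat 84.4167°.
Cell spans 0.0833333° lon × 0.0416667° lat.
south 84.4167, north 84.4583.

84.4167, 84.4583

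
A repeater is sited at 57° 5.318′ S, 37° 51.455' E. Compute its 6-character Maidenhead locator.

Shift to the Maidenhead origin (180°W, 90°S): lon 217.8576, lat 32.9114.
Field: 217.8576/20 → 10 → K, 32.9114/10 → 3 → D; chars KD.
Square: 17.8576/2 → 8, 2.9114/1 → 2; chars 82.
Subsquare: 1.8576/0.0833333 → 22 → w, 0.9114/0.0416667 → 21 → v; chars wv.

KD82wv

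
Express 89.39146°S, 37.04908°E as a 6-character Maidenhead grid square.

KA80mo

Add 180° to longitude and 90° to latitude: 217.0491, 0.6085.
Field: 217.0491/20 → 10 → K, 0.6085/10 → 0 → A; chars KA.
Square: 17.0491/2 → 8, 0.6085/1 → 0; chars 80.
Subsquare: 1.0491/0.0833333 → 12 → m, 0.6085/0.0416667 → 14 → o; chars mo.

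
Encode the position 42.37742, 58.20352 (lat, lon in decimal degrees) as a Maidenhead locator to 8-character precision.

Shift to the Maidenhead origin (180°W, 90°S): lon 238.20352, lat 132.37742.
Field: 238.20352/20 → 11 → L, 132.37742/10 → 13 → N; chars LN.
Square: 18.20352/2 → 9, 2.37742/1 → 2; chars 92.
Subsquare: 0.20352/0.0833333 → 2 → c, 0.37742/0.0416667 → 9 → j; chars cj.
Extended square: 0.03685/0.00833333 → 4, 0.00242/0.00416667 → 0; chars 40.

LN92cj40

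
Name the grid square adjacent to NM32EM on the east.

Longitude subsquare e = 4; +1 → 5 = f.
The latitude characters are unchanged.

NM32fm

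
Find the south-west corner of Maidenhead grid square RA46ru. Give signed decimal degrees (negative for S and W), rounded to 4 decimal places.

Field R=17, A=0: +17·20° lon, +0·10° lat → SW at lon 160°, lat -90°.
Square 4, 6: +4·2° lon, +6·1° lat → SW at lon 168°, lat -84°.
Subsquare r=17, u=20: +17·0.0833333° lon, +20·0.0416667° lat → SW at lon 169.417°, lat -83.1667°.
latitude -83.1667, longitude 169.4167.

-83.1667, 169.4167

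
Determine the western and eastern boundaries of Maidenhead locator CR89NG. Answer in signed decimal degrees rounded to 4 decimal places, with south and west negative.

-122.9167, -122.8333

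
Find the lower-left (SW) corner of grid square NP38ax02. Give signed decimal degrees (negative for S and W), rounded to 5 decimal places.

68.96667, 86.00000

Field N=13, P=15: +13·20° lon, +15·10° lat → SW at lon 80°, lat 60°.
Square 3, 8: +3·2° lon, +8·1° lat → SW at lon 86°, lat 68°.
Subsquare a=0, x=23: +0·0.0833333° lon, +23·0.0416667° lat → SW at lon 86°, lat 68.9583°.
Extended square 0, 2: +0·0.00833333° lon, +2·0.00416667° lat → SW at lon 86°, lat 68.9667°.
latitude 68.96667, longitude 86.00000.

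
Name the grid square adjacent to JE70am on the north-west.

JE60xn

Longitude subsquare a = 0; −1 → -1, wraps to 23 = x, carry into square.
Longitude square 7; −1 → 6.
Latitude subsquare m = 12; +1 → 13 = n.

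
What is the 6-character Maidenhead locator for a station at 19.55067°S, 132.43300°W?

CH30sk

Offset from 180°W / 90°S: lon 47.5670°, lat 70.4493°.
Field: lon ⌊47.5670/20⌋ = 2 → C; lat ⌊70.4493/10⌋ = 7 → H.
Square: lon ⌊7.5670/2⌋ = 3; lat ⌊0.4493/1⌋ = 0.
Subsquare: lon ⌊1.5670/0.0833333⌋ = 18 → s; lat ⌊0.4493/0.0416667⌋ = 10 → k.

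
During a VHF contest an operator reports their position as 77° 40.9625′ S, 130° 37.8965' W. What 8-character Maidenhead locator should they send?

CB42qh46

Shift to the Maidenhead origin (180°W, 90°S): lon 49.36839, lat 12.31729.
Field (20°×10°, letters A–R): lon ⌊49.36839/20⌋ = 2 → C; lat ⌊12.31729/10⌋ = 1 → B.
Square (2°×1°, digits 0–9): lon ⌊9.36839/2⌋ = 4; lat ⌊2.31729/1⌋ = 2.
Subsquare (5′×2.5′, letters a–x): lon ⌊1.36839/0.0833333⌋ = 16 → q; lat ⌊0.31729/0.0416667⌋ = 7 → h.
Extended square (30″×15″, digits 0–9): lon ⌊0.03506/0.00833333⌋ = 4; lat ⌊0.02562/0.00416667⌋ = 6.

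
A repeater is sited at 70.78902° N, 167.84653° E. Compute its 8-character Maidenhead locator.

RQ30ws19

Offset from 180°W / 90°S: lon 347.84653°, lat 160.78902°.
Field: lon ⌊347.84653/20⌋ = 17 → R; lat ⌊160.78902/10⌋ = 16 → Q.
Square: lon ⌊7.84653/2⌋ = 3; lat ⌊0.78902/1⌋ = 0.
Subsquare: lon ⌊1.84653/0.0833333⌋ = 22 → w; lat ⌊0.78902/0.0416667⌋ = 18 → s.
Extended square: lon ⌊0.01320/0.00833333⌋ = 1; lat ⌊0.03902/0.00416667⌋ = 9.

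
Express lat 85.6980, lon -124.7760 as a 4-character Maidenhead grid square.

CR75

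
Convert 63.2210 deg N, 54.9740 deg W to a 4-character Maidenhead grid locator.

GP23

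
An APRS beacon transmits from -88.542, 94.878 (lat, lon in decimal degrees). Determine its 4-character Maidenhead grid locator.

Shift to the Maidenhead origin (180°W, 90°S): lon 274.88, lat 1.46.
Field: 274.88/20 → 13 → N, 1.46/10 → 0 → A; chars NA.
Square: 14.88/2 → 7, 1.46/1 → 1; chars 71.

NA71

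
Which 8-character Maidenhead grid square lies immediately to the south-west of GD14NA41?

GD14na30

Longitude extended square 4; −1 → 3.
Latitude extended square 1; −1 → 0.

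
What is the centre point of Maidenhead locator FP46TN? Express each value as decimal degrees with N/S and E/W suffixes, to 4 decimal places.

66.5625° N, 70.3750° W

Field F=5, P=15: +5·20° lon, +15·10° lat → SW at lon -80°, lat 60°.
Square 4, 6: +4·2° lon, +6·1° lat → SW at lon -72°, lat 66°.
Subsquare t=19, n=13: +19·0.0833333° lon, +13·0.0416667° lat → SW at lon -70.4167°, lat 66.5417°.
Cell spans 0.0833333° lon × 0.0416667° lat. Centre is SW corner plus half of each.
latitude 66.5625° N, longitude 70.3750° W.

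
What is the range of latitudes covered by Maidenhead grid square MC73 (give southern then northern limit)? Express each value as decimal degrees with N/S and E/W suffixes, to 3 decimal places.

67.000° S, 66.000° S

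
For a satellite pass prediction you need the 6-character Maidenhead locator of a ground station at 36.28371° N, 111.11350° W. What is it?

DM46kg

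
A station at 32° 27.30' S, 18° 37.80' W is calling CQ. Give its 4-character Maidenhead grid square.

Offset from 180°W / 90°S: lon 161.37°, lat 57.55°.
Field (20°×10°, letters A–R): 161.37/20 → 8 → I, 57.55/10 → 5 → F; chars IF.
Square (2°×1°, digits 0–9): 1.37/2 → 0, 7.55/1 → 7; chars 07.

IF07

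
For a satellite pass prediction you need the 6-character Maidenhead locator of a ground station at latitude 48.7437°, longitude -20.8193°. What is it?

Shift to the Maidenhead origin (180°W, 90°S): lon 159.1807, lat 138.7437.
Field (20°×10°, letters A–R): 159.1807/20 → 7 → H, 138.7437/10 → 13 → N; chars HN.
Square (2°×1°, digits 0–9): 19.1807/2 → 9, 8.7437/1 → 8; chars 98.
Subsquare (5′×2.5′, letters a–x): 1.1807/0.0833333 → 14 → o, 0.7437/0.0416667 → 17 → r; chars or.

HN98or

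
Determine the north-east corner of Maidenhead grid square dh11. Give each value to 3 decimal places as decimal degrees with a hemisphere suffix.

18.000° S, 116.000° W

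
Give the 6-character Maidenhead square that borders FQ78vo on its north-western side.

FQ78up

Longitude subsquare v = 21; −1 → 20 = u.
Latitude subsquare o = 14; +1 → 15 = p.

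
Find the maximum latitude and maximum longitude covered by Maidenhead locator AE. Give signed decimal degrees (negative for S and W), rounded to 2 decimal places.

Field A=0, E=4: +0·20° lon, +4·10° lat → SW at lon -180°, lat -50°.
Cell spans 20° lon × 10° lat. NE corner is SW corner plus one full cell.
latitude -40.00, longitude -160.00.

-40.00, -160.00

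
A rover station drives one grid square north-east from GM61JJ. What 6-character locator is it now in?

Longitude subsquare j = 9; +1 → 10 = k.
Latitude subsquare j = 9; +1 → 10 = k.

GM61kk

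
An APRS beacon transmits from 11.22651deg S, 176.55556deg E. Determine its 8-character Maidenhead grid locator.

RH88gs65

Shift to the Maidenhead origin (180°W, 90°S): lon 356.55556, lat 78.77349.
Field: lon ⌊356.55556/20⌋ = 17 → R; lat ⌊78.77349/10⌋ = 7 → H.
Square: lon ⌊16.55556/2⌋ = 8; lat ⌊8.77349/1⌋ = 8.
Subsquare: lon ⌊0.55556/0.0833333⌋ = 6 → g; lat ⌊0.77349/0.0416667⌋ = 18 → s.
Extended square: lon ⌊0.05556/0.00833333⌋ = 6; lat ⌊0.02349/0.00416667⌋ = 5.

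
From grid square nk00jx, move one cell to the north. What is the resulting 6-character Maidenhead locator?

NK01ja

Latitude subsquare x = 23; +1 → 24, wraps to 0 = a, carry into square.
Latitude square 0; +1 → 1.
The longitude characters are unchanged.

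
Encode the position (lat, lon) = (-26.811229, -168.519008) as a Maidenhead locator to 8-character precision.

AG53re75

Shift to the Maidenhead origin (180°W, 90°S): lon 11.48099, lat 63.18877.
Field: lon ⌊11.48099/20⌋ = 0 → A; lat ⌊63.18877/10⌋ = 6 → G.
Square: lon ⌊11.48099/2⌋ = 5; lat ⌊3.18877/1⌋ = 3.
Subsquare: lon ⌊1.48099/0.0833333⌋ = 17 → r; lat ⌊0.18877/0.0416667⌋ = 4 → e.
Extended square: lon ⌊0.06433/0.00833333⌋ = 7; lat ⌊0.02210/0.00416667⌋ = 5.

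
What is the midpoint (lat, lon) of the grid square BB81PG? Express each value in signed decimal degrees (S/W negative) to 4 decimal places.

-78.7292, -142.7083

Field B=1, B=1: +1·20° lon, +1·10° lat → SW at lon -160°, lat -80°.
Square 8, 1: +8·2° lon, +1·1° lat → SW at lon -144°, lat -79°.
Subsquare p=15, g=6: +15·0.0833333° lon, +6·0.0416667° lat → SW at lon -142.75°, lat -78.75°.
Cell spans 0.0833333° lon × 0.0416667° lat. Centre is SW corner plus half of each.
latitude -78.7292, longitude -142.7083.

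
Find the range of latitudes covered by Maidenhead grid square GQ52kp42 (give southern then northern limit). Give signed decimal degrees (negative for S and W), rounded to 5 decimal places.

72.63333, 72.63750

Field G=6, Q=16: +6·20° lon, +16·10° lat → SW at lon -60°, lat 70°.
Square 5, 2: +5·2° lon, +2·1° lat → SW at lon -50°, lat 72°.
Subsquare k=10, p=15: +10·0.0833333° lon, +15·0.0416667° lat → SW at lon -49.1667°, lat 72.625°.
Extended square 4, 2: +4·0.00833333° lon, +2·0.00416667° lat → SW at lon -49.1333°, lat 72.6333°.
Cell spans 0.00833333° lon × 0.00416667° lat.
south 72.63333, north 72.63750.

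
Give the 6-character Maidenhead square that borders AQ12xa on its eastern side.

AQ22aa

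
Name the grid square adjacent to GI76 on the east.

Longitude square 7; +1 → 8.
The latitude characters are unchanged.

GI86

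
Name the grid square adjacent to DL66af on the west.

Longitude subsquare a = 0; −1 → -1, wraps to 23 = x, carry into square.
Longitude square 6; −1 → 5.
The latitude characters are unchanged.

DL56xf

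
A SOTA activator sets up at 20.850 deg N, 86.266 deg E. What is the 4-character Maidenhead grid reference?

Shift to the Maidenhead origin (180°W, 90°S): lon 266.27, lat 110.85.
Field (20°×10°, letters A–R): lon ⌊266.27/20⌋ = 13 → N; lat ⌊110.85/10⌋ = 11 → L.
Square (2°×1°, digits 0–9): lon ⌊6.27/2⌋ = 3; lat ⌊0.85/1⌋ = 0.

NL30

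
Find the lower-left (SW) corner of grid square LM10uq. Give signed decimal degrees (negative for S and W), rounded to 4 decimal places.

30.6667, 43.6667

Field L=11, M=12: +11·20° lon, +12·10° lat → SW at lon 40°, lat 30°.
Square 1, 0: +1·2° lon, +0·1° lat → SW at lon 42°, lat 30°.
Subsquare u=20, q=16: +20·0.0833333° lon, +16·0.0416667° lat → SW at lon 43.6667°, lat 30.6667°.
latitude 30.6667, longitude 43.6667.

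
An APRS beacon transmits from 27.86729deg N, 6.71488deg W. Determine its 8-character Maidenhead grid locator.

Add 180° to longitude and 90° to latitude: 173.28512, 117.86729.
Field (20°×10°, letters A–R): 173.28512/20 → 8 → I, 117.86729/10 → 11 → L; chars IL.
Square (2°×1°, digits 0–9): 13.28512/2 → 6, 7.86729/1 → 7; chars 67.
Subsquare (5′×2.5′, letters a–x): 1.28512/0.0833333 → 15 → p, 0.86729/0.0416667 → 20 → u; chars pu.
Extended square (30″×15″, digits 0–9): 0.03512/0.00833333 → 4, 0.03396/0.00416667 → 8; chars 48.

IL67pu48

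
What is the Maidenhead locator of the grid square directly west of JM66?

JM56

Longitude square 6; −1 → 5.
The latitude characters are unchanged.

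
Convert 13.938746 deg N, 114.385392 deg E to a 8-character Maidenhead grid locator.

OK73ew65

Shift to the Maidenhead origin (180°W, 90°S): lon 294.38539, lat 103.93875.
Field: lon ⌊294.38539/20⌋ = 14 → O; lat ⌊103.93875/10⌋ = 10 → K.
Square: lon ⌊14.38539/2⌋ = 7; lat ⌊3.93875/1⌋ = 3.
Subsquare: lon ⌊0.38539/0.0833333⌋ = 4 → e; lat ⌊0.93875/0.0416667⌋ = 22 → w.
Extended square: lon ⌊0.05206/0.00833333⌋ = 6; lat ⌊0.02208/0.00416667⌋ = 5.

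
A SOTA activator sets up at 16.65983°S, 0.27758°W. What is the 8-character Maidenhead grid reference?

Offset from 180°W / 90°S: lon 179.72242°, lat 73.34017°.
Field: lon ⌊179.72242/20⌋ = 8 → I; lat ⌊73.34017/10⌋ = 7 → H.
Square: lon ⌊19.72242/2⌋ = 9; lat ⌊3.34017/1⌋ = 3.
Subsquare: lon ⌊1.72242/0.0833333⌋ = 20 → u; lat ⌊0.34017/0.0416667⌋ = 8 → i.
Extended square: lon ⌊0.05575/0.00833333⌋ = 6; lat ⌊0.00684/0.00416667⌋ = 1.

IH93ui61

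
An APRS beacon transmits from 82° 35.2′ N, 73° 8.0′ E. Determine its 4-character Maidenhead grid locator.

MR62

Shift to the Maidenhead origin (180°W, 90°S): lon 253.13, lat 172.59.
Field: lon ⌊253.13/20⌋ = 12 → M; lat ⌊172.59/10⌋ = 17 → R.
Square: lon ⌊13.13/2⌋ = 6; lat ⌊2.59/1⌋ = 2.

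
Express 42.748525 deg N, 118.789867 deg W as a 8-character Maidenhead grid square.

Shift to the Maidenhead origin (180°W, 90°S): lon 61.21013, lat 132.74853.
Field: 61.21013/20 → 3 → D, 132.74853/10 → 13 → N; chars DN.
Square: 1.21013/2 → 0, 2.74853/1 → 2; chars 02.
Subsquare: 1.21013/0.0833333 → 14 → o, 0.74853/0.0416667 → 17 → r; chars or.
Extended square: 0.04347/0.00833333 → 5, 0.04019/0.00416667 → 9; chars 59.

DN02or59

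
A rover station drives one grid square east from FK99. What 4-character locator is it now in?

GK09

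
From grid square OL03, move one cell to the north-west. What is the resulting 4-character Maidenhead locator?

Longitude square 0; −1 → -1, wraps to 9, carry into field.
Longitude field O = 14; −1 → 13 = N.
Latitude square 3; +1 → 4.

NL94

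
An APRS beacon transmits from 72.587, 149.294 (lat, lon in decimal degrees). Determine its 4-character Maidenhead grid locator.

Shift to the Maidenhead origin (180°W, 90°S): lon 329.29, lat 162.59.
Field: 329.29/20 → 16 → Q, 162.59/10 → 16 → Q; chars QQ.
Square: 9.29/2 → 4, 2.59/1 → 2; chars 42.

QQ42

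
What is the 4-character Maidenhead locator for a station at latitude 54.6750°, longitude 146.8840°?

QO34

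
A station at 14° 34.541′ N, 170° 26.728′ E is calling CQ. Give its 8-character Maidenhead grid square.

RK54fn38

Shift to the Maidenhead origin (180°W, 90°S): lon 350.44547, lat 104.57568.
Field: lon ⌊350.44547/20⌋ = 17 → R; lat ⌊104.57568/10⌋ = 10 → K.
Square: lon ⌊10.44547/2⌋ = 5; lat ⌊4.57568/1⌋ = 4.
Subsquare: lon ⌊0.44547/0.0833333⌋ = 5 → f; lat ⌊0.57568/0.0416667⌋ = 13 → n.
Extended square: lon ⌊0.02880/0.00833333⌋ = 3; lat ⌊0.03402/0.00416667⌋ = 8.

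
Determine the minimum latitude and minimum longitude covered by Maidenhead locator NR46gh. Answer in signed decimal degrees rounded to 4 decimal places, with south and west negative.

86.2917, 88.5000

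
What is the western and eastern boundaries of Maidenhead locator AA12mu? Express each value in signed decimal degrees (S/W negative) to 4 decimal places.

-177.0000, -176.9167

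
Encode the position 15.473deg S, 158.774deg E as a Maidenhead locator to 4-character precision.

QH94

Shift to the Maidenhead origin (180°W, 90°S): lon 338.77, lat 74.53.
Field: 338.77/20 → 16 → Q, 74.53/10 → 7 → H; chars QH.
Square: 18.77/2 → 9, 4.53/1 → 4; chars 94.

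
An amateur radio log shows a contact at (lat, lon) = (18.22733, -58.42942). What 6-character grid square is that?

Add 180° to longitude and 90° to latitude: 121.5706, 108.2273.
Field (20°×10°, letters A–R): 121.5706/20 → 6 → G, 108.2273/10 → 10 → K; chars GK.
Square (2°×1°, digits 0–9): 1.5706/2 → 0, 8.2273/1 → 8; chars 08.
Subsquare (5′×2.5′, letters a–x): 1.5706/0.0833333 → 18 → s, 0.2273/0.0416667 → 5 → f; chars sf.

GK08sf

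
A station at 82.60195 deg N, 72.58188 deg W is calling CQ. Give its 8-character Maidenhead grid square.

FR32ro04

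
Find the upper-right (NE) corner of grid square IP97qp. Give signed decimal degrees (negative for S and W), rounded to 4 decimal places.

Field I=8, P=15: +8·20° lon, +15·10° lat → SW at lon -20°, lat 60°.
Square 9, 7: +9·2° lon, +7·1° lat → SW at lon -2°, lat 67°.
Subsquare q=16, p=15: +16·0.0833333° lon, +15·0.0416667° lat → SW at lon -0.666667°, lat 67.625°.
Cell spans 0.0833333° lon × 0.0416667° lat. NE corner is SW corner plus one full cell.
latitude 67.6667, longitude -0.5833.

67.6667, -0.5833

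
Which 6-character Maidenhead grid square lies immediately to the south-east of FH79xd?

FH89ac

Longitude subsquare x = 23; +1 → 24, wraps to 0 = a, carry into square.
Longitude square 7; +1 → 8.
Latitude subsquare d = 3; −1 → 2 = c.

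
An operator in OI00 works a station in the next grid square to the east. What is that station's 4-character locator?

OI10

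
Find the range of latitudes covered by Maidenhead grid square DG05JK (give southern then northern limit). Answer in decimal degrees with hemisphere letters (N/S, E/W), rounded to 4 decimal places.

24.5833° S, 24.5417° S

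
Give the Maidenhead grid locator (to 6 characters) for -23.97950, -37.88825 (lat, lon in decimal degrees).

Offset from 180°W / 90°S: lon 142.1118°, lat 66.0205°.
Field: lon ⌊142.1118/20⌋ = 7 → H; lat ⌊66.0205/10⌋ = 6 → G.
Square: lon ⌊2.1118/2⌋ = 1; lat ⌊6.0205/1⌋ = 6.
Subsquare: lon ⌊0.1118/0.0833333⌋ = 1 → b; lat ⌊0.0205/0.0416667⌋ = 0 → a.

HG16ba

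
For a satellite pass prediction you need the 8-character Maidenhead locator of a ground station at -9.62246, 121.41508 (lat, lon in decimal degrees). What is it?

PI00qj90

Offset from 180°W / 90°S: lon 301.41508°, lat 80.37754°.
Field: 301.41508/20 → 15 → P, 80.37754/10 → 8 → I; chars PI.
Square: 1.41508/2 → 0, 0.37754/1 → 0; chars 00.
Subsquare: 1.41508/0.0833333 → 16 → q, 0.37754/0.0416667 → 9 → j; chars qj.
Extended square: 0.08175/0.00833333 → 9, 0.00254/0.00416667 → 0; chars 90.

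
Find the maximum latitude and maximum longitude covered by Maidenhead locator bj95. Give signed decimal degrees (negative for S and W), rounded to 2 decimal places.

Field B=1, J=9: +1·20° lon, +9·10° lat → SW at lon -160°, lat 0°.
Square 9, 5: +9·2° lon, +5·1° lat → SW at lon -142°, lat 5°.
Cell spans 2° lon × 1° lat. NE corner is SW corner plus one full cell.
latitude 6.00, longitude -140.00.

6.00, -140.00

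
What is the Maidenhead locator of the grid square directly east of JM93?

Longitude square 9; +1 → 10, wraps to 0, carry into field.
Longitude field J = 9; +1 → 10 = K.
The latitude characters are unchanged.

KM03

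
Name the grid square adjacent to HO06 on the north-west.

GO97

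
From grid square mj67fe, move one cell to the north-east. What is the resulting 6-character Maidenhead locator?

MJ67gf

Longitude subsquare f = 5; +1 → 6 = g.
Latitude subsquare e = 4; +1 → 5 = f.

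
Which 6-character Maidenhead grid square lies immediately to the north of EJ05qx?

EJ06qa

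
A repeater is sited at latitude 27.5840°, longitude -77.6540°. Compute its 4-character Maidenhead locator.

FL17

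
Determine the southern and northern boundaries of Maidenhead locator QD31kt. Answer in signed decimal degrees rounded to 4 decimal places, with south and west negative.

-58.2083, -58.1667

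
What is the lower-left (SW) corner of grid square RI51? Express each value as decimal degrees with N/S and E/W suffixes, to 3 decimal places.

9.000° S, 170.000° E

Field R=17, I=8: +17·20° lon, +8·10° lat → SW at lon 160°, lat -10°.
Square 5, 1: +5·2° lon, +1·1° lat → SW at lon 170°, lat -9°.
latitude 9.000° S, longitude 170.000° E.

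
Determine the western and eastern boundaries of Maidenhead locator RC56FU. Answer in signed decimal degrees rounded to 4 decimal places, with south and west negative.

Field R=17, C=2: +17·20° lon, +2·10° lat → SW at lon 160°, lat -70°.
Square 5, 6: +5·2° lon, +6·1° lat → SW at lon 170°, lat -64°.
Subsquare f=5, u=20: +5·0.0833333° lon, +20·0.0416667° lat → SW at lon 170.417°, lat -63.1667°.
Cell spans 0.0833333° lon × 0.0416667° lat.
west 170.4167, east 170.5000.

170.4167, 170.5000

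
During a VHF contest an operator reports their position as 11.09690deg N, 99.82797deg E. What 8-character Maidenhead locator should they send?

NK91vc93

Offset from 180°W / 90°S: lon 279.82797°, lat 101.09690°.
Field: lon ⌊279.82797/20⌋ = 13 → N; lat ⌊101.09690/10⌋ = 10 → K.
Square: lon ⌊19.82797/2⌋ = 9; lat ⌊1.09690/1⌋ = 1.
Subsquare: lon ⌊1.82797/0.0833333⌋ = 21 → v; lat ⌊0.09690/0.0416667⌋ = 2 → c.
Extended square: lon ⌊0.07797/0.00833333⌋ = 9; lat ⌊0.01357/0.00416667⌋ = 3.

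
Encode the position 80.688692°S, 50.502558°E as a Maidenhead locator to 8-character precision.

LA59gh04

Add 180° to longitude and 90° to latitude: 230.50256, 9.31131.
Field: lon ⌊230.50256/20⌋ = 11 → L; lat ⌊9.31131/10⌋ = 0 → A.
Square: lon ⌊10.50256/2⌋ = 5; lat ⌊9.31131/1⌋ = 9.
Subsquare: lon ⌊0.50256/0.0833333⌋ = 6 → g; lat ⌊0.31131/0.0416667⌋ = 7 → h.
Extended square: lon ⌊0.00256/0.00833333⌋ = 0; lat ⌊0.01964/0.00416667⌋ = 4.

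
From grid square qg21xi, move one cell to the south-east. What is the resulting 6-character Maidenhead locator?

QG31ah

Longitude subsquare x = 23; +1 → 24, wraps to 0 = a, carry into square.
Longitude square 2; +1 → 3.
Latitude subsquare i = 8; −1 → 7 = h.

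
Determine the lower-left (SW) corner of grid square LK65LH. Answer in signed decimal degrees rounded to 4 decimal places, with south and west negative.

15.2917, 52.9167

Field L=11, K=10: +11·20° lon, +10·10° lat → SW at lon 40°, lat 10°.
Square 6, 5: +6·2° lon, +5·1° lat → SW at lon 52°, lat 15°.
Subsquare l=11, h=7: +11·0.0833333° lon, +7·0.0416667° lat → SW at lon 52.9167°, lat 15.2917°.
latitude 15.2917, longitude 52.9167.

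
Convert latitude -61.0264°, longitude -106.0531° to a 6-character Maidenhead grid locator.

DC68xx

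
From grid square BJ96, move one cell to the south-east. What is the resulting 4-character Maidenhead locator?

CJ05

Longitude square 9; +1 → 10, wraps to 0, carry into field.
Longitude field B = 1; +1 → 2 = C.
Latitude square 6; −1 → 5.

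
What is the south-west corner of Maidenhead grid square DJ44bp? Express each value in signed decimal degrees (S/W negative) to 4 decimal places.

Field D=3, J=9: +3·20° lon, +9·10° lat → SW at lon -120°, lat 0°.
Square 4, 4: +4·2° lon, +4·1° lat → SW at lon -112°, lat 4°.
Subsquare b=1, p=15: +1·0.0833333° lon, +15·0.0416667° lat → SW at lon -111.917°, lat 4.625°.
latitude 4.6250, longitude -111.9167.

4.6250, -111.9167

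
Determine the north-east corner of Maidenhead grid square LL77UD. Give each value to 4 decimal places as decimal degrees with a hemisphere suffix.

Field L=11, L=11: +11·20° lon, +11·10° lat → SW at lon 40°, lat 20°.
Square 7, 7: +7·2° lon, +7·1° lat → SW at lon 54°, lat 27°.
Subsquare u=20, d=3: +20·0.0833333° lon, +3·0.0416667° lat → SW at lon 55.6667°, lat 27.125°.
Cell spans 0.0833333° lon × 0.0416667° lat. NE corner is SW corner plus one full cell.
latitude 27.1667° N, longitude 55.7500° E.

27.1667° N, 55.7500° E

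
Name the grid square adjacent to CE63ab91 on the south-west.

Longitude extended square 9; −1 → 8.
Latitude extended square 1; −1 → 0.

CE63ab80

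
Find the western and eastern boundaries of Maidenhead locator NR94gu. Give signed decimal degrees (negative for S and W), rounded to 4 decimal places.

98.5000, 98.5833

Field N=13, R=17: +13·20° lon, +17·10° lat → SW at lon 80°, lat 80°.
Square 9, 4: +9·2° lon, +4·1° lat → SW at lon 98°, lat 84°.
Subsquare g=6, u=20: +6·0.0833333° lon, +20·0.0416667° lat → SW at lon 98.5°, lat 84.8333°.
Cell spans 0.0833333° lon × 0.0416667° lat.
west 98.5000, east 98.5833.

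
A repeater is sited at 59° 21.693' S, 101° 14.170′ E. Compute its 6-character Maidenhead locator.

Offset from 180°W / 90°S: lon 281.2362°, lat 30.6384°.
Field: 281.2362/20 → 14 → O, 30.6384/10 → 3 → D; chars OD.
Square: 1.2362/2 → 0, 0.6384/1 → 0; chars 00.
Subsquare: 1.2362/0.0833333 → 14 → o, 0.6384/0.0416667 → 15 → p; chars op.

OD00op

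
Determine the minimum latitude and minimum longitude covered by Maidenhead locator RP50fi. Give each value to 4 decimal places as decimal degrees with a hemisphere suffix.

60.3333° N, 170.4167° E

Field R=17, P=15: +17·20° lon, +15·10° lat → SW at lon 160°, lat 60°.
Square 5, 0: +5·2° lon, +0·1° lat → SW at lon 170°, lat 60°.
Subsquare f=5, i=8: +5·0.0833333° lon, +8·0.0416667° lat → SW at lon 170.417°, lat 60.3333°.
latitude 60.3333° N, longitude 170.4167° E.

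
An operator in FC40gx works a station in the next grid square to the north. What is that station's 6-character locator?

FC41ga

Latitude subsquare x = 23; +1 → 24, wraps to 0 = a, carry into square.
Latitude square 0; +1 → 1.
The longitude characters are unchanged.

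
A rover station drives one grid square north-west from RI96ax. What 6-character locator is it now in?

RI87xa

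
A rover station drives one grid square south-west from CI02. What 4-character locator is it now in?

Longitude square 0; −1 → -1, wraps to 9, carry into field.
Longitude field C = 2; −1 → 1 = B.
Latitude square 2; −1 → 1.

BI91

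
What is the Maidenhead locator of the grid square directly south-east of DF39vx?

DF39ww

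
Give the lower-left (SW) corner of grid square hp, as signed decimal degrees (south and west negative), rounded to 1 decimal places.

60.0, -40.0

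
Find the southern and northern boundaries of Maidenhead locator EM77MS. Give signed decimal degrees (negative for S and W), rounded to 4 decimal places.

37.7500, 37.7917

Field E=4, M=12: +4·20° lon, +12·10° lat → SW at lon -100°, lat 30°.
Square 7, 7: +7·2° lon, +7·1° lat → SW at lon -86°, lat 37°.
Subsquare m=12, s=18: +12·0.0833333° lon, +18·0.0416667° lat → SW at lon -85°, lat 37.75°.
Cell spans 0.0833333° lon × 0.0416667° lat.
south 37.7500, north 37.7917.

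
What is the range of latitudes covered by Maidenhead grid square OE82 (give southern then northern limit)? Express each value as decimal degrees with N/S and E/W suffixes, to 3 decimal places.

48.000° S, 47.000° S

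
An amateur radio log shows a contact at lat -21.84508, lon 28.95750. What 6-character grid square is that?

Add 180° to longitude and 90° to latitude: 208.9575, 68.1549.
Field (20°×10°, letters A–R): 208.9575/20 → 10 → K, 68.1549/10 → 6 → G; chars KG.
Square (2°×1°, digits 0–9): 8.9575/2 → 4, 8.1549/1 → 8; chars 48.
Subsquare (5′×2.5′, letters a–x): 0.9575/0.0833333 → 11 → l, 0.1549/0.0416667 → 3 → d; chars ld.

KG48ld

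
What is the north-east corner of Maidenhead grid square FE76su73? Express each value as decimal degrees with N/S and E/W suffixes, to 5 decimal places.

43.15000° S, 64.43333° W

Field F=5, E=4: +5·20° lon, +4·10° lat → SW at lon -80°, lat -50°.
Square 7, 6: +7·2° lon, +6·1° lat → SW at lon -66°, lat -44°.
Subsquare s=18, u=20: +18·0.0833333° lon, +20·0.0416667° lat → SW at lon -64.5°, lat -43.1667°.
Extended square 7, 3: +7·0.00833333° lon, +3·0.00416667° lat → SW at lon -64.4417°, lat -43.1542°.
Cell spans 0.00833333° lon × 0.00416667° lat. NE corner is SW corner plus one full cell.
latitude 43.15000° S, longitude 64.43333° W.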